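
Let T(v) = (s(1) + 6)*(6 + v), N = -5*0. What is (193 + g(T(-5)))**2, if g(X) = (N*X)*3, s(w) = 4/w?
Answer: 37249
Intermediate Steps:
N = 0
T(v) = 60 + 10*v (T(v) = (4/1 + 6)*(6 + v) = (4*1 + 6)*(6 + v) = (4 + 6)*(6 + v) = 10*(6 + v) = 60 + 10*v)
g(X) = 0 (g(X) = (0*X)*3 = 0*3 = 0)
(193 + g(T(-5)))**2 = (193 + 0)**2 = 193**2 = 37249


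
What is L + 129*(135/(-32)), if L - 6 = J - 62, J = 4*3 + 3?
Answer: -18727/32 ≈ -585.22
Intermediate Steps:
J = 15 (J = 12 + 3 = 15)
L = -41 (L = 6 + (15 - 62) = 6 - 47 = -41)
L + 129*(135/(-32)) = -41 + 129*(135/(-32)) = -41 + 129*(135*(-1/32)) = -41 + 129*(-135/32) = -41 - 17415/32 = -18727/32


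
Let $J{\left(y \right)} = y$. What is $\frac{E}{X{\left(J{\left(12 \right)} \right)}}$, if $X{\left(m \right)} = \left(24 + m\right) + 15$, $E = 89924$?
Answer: $\frac{89924}{51} \approx 1763.2$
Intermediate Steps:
$X{\left(m \right)} = 39 + m$
$\frac{E}{X{\left(J{\left(12 \right)} \right)}} = \frac{89924}{39 + 12} = \frac{89924}{51}$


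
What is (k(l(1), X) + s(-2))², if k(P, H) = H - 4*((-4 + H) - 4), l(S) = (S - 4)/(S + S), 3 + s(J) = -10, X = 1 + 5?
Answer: 1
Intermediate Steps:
X = 6
s(J) = -13 (s(J) = -3 - 10 = -13)
l(S) = (-4 + S)/(2*S) (l(S) = (-4 + S)/((2*S)) = (-4 + S)*(1/(2*S)) = (-4 + S)/(2*S))
k(P, H) = 32 - 3*H (k(P, H) = H - 4*(-8 + H) = H + (32 - 4*H) = 32 - 3*H)
(k(l(1), X) + s(-2))² = ((32 - 3*6) - 13)² = ((32 - 18) - 13)² = (14 - 13)² = 1² = 1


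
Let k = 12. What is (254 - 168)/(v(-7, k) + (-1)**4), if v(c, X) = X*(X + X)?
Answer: 86/289 ≈ 0.29758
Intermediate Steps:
v(c, X) = 2*X**2 (v(c, X) = X*(2*X) = 2*X**2)
(254 - 168)/(v(-7, k) + (-1)**4) = (254 - 168)/(2*12**2 + (-1)**4) = 86/(2*144 + 1) = 86/(288 + 1) = 86/289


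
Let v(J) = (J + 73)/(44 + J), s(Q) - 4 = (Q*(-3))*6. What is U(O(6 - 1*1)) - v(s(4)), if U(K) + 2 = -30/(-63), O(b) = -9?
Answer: -221/168 ≈ -1.3155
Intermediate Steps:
s(Q) = 4 - 18*Q (s(Q) = 4 + (Q*(-3))*6 = 4 - 3*Q*6 = 4 - 18*Q)
U(K) = -32/21 (U(K) = -2 - 30/(-63) = -2 - 30*(-1/63) = -2 + 10/21 = -32/21)
v(J) = (73 + J)/(44 + J)
U(O(6 - 1*1)) - v(s(4)) = -32/21 - (73 + (4 - 18*4))/(44 + (4 - 18*4)) = -32/21 - (73 + (4 - 72))/(44 + (4 - 72)) = -32/21 - (73 - 68)/(44 - 68) = -32/21 - 5/(-24) = -32/21 - (-1)*5/24 = -32/21 - 1*(-5/24) = -32/21 + 5/24 = -221/168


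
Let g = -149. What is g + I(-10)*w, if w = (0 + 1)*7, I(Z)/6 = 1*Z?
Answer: -569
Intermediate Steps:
I(Z) = 6*Z (I(Z) = 6*(1*Z) = 6*Z)
w = 7 (w = 1*7 = 7)
g + I(-10)*w = -149 + (6*(-10))*7 = -149 - 60*7 = -149 - 420 = -569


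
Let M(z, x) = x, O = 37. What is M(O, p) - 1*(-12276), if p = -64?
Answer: 12212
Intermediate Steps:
M(O, p) - 1*(-12276) = -64 - 1*(-12276) = -64 + 12276 = 12212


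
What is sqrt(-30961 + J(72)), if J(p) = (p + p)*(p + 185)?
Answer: sqrt(6047) ≈ 77.762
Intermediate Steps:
J(p) = 2*p*(185 + p) (J(p) = (2*p)*(185 + p) = 2*p*(185 + p))
sqrt(-30961 + J(72)) = sqrt(-30961 + 2*72*(185 + 72)) = sqrt(-30961 + 2*72*257) = sqrt(-30961 + 37008) = sqrt(6047)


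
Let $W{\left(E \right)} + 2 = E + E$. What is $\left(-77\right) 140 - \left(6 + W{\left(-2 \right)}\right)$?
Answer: $-10780$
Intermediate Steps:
$W{\left(E \right)} = -2 + 2 E$ ($W{\left(E \right)} = -2 + \left(E + E\right) = -2 + 2 E$)
$\left(-77\right) 140 - \left(6 + W{\left(-2 \right)}\right) = \left(-77\right) 140 - \left(4 - 4\right) = -10780 - 0 = -10780 + \left(-6 + 6\right) = -10780 + 0 = -10780$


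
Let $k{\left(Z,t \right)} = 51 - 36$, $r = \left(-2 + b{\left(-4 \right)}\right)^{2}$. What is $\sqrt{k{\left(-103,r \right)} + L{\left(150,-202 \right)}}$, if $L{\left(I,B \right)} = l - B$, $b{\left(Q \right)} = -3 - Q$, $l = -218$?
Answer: $i \approx 1.0 i$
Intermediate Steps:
$L{\left(I,B \right)} = -218 - B$
$r = 1$ ($r = \left(-2 - -1\right)^{2} = \left(-2 + \left(-3 + 4\right)\right)^{2} = \left(-2 + 1\right)^{2} = \left(-1\right)^{2} = 1$)
$k{\left(Z,t \right)} = 15$ ($k{\left(Z,t \right)} = 51 - 36 = 15$)
$\sqrt{k{\left(-103,r \right)} + L{\left(150,-202 \right)}} = \sqrt{15 - 16} = \sqrt{-1} = i$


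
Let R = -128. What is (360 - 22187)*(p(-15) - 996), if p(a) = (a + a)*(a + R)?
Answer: -71898138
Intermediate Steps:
p(a) = 2*a*(-128 + a) (p(a) = (a + a)*(a - 128) = (2*a)*(-128 + a) = 2*a*(-128 + a))
(360 - 22187)*(p(-15) - 996) = (360 - 22187)*(2*(-15)*(-128 - 15) - 996) = -21827*(2*(-15)*(-143) - 996) = -21827*(4290 - 996) = -21827*3294 = -71898138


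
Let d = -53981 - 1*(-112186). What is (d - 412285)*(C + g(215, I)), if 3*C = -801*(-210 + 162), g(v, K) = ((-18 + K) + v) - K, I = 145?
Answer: -4607643040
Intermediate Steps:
g(v, K) = -18 + v (g(v, K) = (-18 + K + v) - K = -18 + v)
d = 58205 (d = -53981 + 112186 = 58205)
C = 12816 (C = (-801*(-210 + 162))/3 = (-801*(-48))/3 = (1/3)*38448 = 12816)
(d - 412285)*(C + g(215, I)) = (58205 - 412285)*(12816 + (-18 + 215)) = -354080*(12816 + 197) = -354080*13013 = -4607643040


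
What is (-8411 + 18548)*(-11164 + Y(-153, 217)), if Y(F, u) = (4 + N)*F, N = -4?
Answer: -113169468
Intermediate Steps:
Y(F, u) = 0 (Y(F, u) = (4 - 4)*F = 0*F = 0)
(-8411 + 18548)*(-11164 + Y(-153, 217)) = (-8411 + 18548)*(-11164 + 0) = 10137*(-11164) = -113169468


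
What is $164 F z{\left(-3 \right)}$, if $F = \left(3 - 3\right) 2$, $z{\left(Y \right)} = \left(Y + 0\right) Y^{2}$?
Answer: $0$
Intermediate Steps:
$z{\left(Y \right)} = Y^{3}$ ($z{\left(Y \right)} = Y Y^{2} = Y^{3}$)
$F = 0$ ($F = 0 \cdot 2 = 0$)
$164 F z{\left(-3 \right)} = 164 \cdot 0 \left(-3\right)^{3} = 0 \left(-27\right) = 0$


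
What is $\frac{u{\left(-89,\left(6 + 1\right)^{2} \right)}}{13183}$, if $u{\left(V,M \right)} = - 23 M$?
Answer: $- \frac{1127}{13183} \approx -0.085489$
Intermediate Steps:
$\frac{u{\left(-89,\left(6 + 1\right)^{2} \right)}}{13183} = \frac{\left(-23\right) \left(6 + 1\right)^{2}}{13183} = - 23 \cdot 7^{2} \cdot \frac{1}{13183} = \left(-23\right) 49 \cdot \frac{1}{13183} = \left(-1127\right) \frac{1}{13183} = - \frac{1127}{13183}$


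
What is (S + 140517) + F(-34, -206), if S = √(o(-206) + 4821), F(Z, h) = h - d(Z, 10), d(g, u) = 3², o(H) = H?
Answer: 140302 + √4615 ≈ 1.4037e+5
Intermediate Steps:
d(g, u) = 9
F(Z, h) = -9 + h (F(Z, h) = h - 1*9 = h - 9 = -9 + h)
S = √4615 (S = √(-206 + 4821) = √4615 ≈ 67.934)
(S + 140517) + F(-34, -206) = (√4615 + 140517) + (-9 - 206) = (140517 + √4615) - 215 = 140302 + √4615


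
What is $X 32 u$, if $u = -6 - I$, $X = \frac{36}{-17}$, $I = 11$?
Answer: $1152$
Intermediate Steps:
$X = - \frac{36}{17}$ ($X = 36 \left(- \frac{1}{17}\right) = - \frac{36}{17} \approx -2.1176$)
$u = -17$ ($u = -6 - 11 = -17$)
$X 32 u = \left(- \frac{36}{17}\right) 32 \left(-17\right) = \left(- \frac{1152}{17}\right) \left(-17\right) = 1152$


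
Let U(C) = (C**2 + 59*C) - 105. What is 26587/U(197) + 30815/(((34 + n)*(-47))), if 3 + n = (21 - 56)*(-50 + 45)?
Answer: -1293411171/487266014 ≈ -2.6544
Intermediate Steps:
n = 172 (n = -3 + (21 - 56)*(-50 + 45) = -3 - 35*(-5) = -3 + 175 = 172)
U(C) = -105 + C**2 + 59*C
26587/U(197) + 30815/(((34 + n)*(-47))) = 26587/(-105 + 197**2 + 59*197) + 30815/(((34 + 172)*(-47))) = 26587/(-105 + 38809 + 11623) + 30815/((206*(-47))) = 26587/50327 + 30815/(-9682) = 26587*(1/50327) + 30815*(-1/9682) = 26587/50327 - 30815/9682 = -1293411171/487266014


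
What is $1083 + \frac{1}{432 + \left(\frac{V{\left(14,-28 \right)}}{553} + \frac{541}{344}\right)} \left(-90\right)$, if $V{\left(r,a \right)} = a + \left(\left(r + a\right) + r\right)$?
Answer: $\frac{2551360989}{2356279} \approx 1082.8$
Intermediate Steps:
$V{\left(r,a \right)} = 2 a + 2 r$ ($V{\left(r,a \right)} = a + \left(\left(a + r\right) + r\right) = a + \left(a + 2 r\right) = 2 a + 2 r$)
$1083 + \frac{1}{432 + \left(\frac{V{\left(14,-28 \right)}}{553} + \frac{541}{344}\right)} \left(-90\right) = 1083 + \frac{1}{432 + \left(\frac{2 \left(-28\right) + 2 \cdot 14}{553} + \frac{541}{344}\right)} \left(-90\right) = 1083 + \frac{1}{432 + \left(\left(-56 + 28\right) \frac{1}{553} + 541 \cdot \frac{1}{344}\right)} \left(-90\right) = 1083 + \frac{1}{432 + \left(\left(-28\right) \frac{1}{553} + \frac{541}{344}\right)} \left(-90\right) = 1083 + \frac{1}{432 + \left(- \frac{4}{79} + \frac{541}{344}\right)} \left(-90\right) = 1083 + \frac{1}{432 + \frac{41363}{27176}} \left(-90\right) = 1083 + \frac{1}{\frac{11781395}{27176}} \left(-90\right) = 1083 + \frac{27176}{11781395} \left(-90\right) = 1083 - \frac{489168}{2356279} = \frac{2551360989}{2356279}$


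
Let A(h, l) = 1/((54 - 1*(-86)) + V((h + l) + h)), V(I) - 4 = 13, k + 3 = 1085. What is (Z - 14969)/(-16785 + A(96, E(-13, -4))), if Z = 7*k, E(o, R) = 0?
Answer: 1161015/2635244 ≈ 0.44057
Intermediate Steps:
k = 1082 (k = -3 + 1085 = 1082)
V(I) = 17 (V(I) = 4 + 13 = 17)
A(h, l) = 1/157 (A(h, l) = 1/((54 - 1*(-86)) + 17) = 1/((54 + 86) + 17) = 1/(140 + 17) = 1/157)
Z = 7574 (Z = 7*1082 = 7574)
(Z - 14969)/(-16785 + A(96, E(-13, -4))) = (7574 - 14969)/(-16785 + 1/157) = -7395/(-2635244/157) = -7395*(-157/2635244) = 1161015/2635244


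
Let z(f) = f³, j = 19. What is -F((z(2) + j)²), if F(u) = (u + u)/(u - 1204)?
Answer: 1458/475 ≈ 3.0695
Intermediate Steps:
F(u) = 2*u/(-1204 + u) (F(u) = (2*u)/(-1204 + u) = 2*u/(-1204 + u))
-F((z(2) + j)²) = -2*(2³ + 19)²/(-1204 + (2³ + 19)²) = -2*(8 + 19)²/(-1204 + (8 + 19)²) = -2*27²/(-1204 + 27²) = -2*729/(-1204 + 729) = -2*729/(-475) = -2*729*(-1)/475 = -1*(-1458/475) = 1458/475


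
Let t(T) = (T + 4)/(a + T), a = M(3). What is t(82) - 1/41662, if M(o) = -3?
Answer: 3582853/3291298 ≈ 1.0886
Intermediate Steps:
a = -3
t(T) = (4 + T)/(-3 + T) (t(T) = (T + 4)/(-3 + T) = (4 + T)/(-3 + T))
t(82) - 1/41662 = (4 + 82)/(-3 + 82) - 1/41662 = 86/79 - 1*1/41662 = (1/79)*86 - 1/41662 = 86/79 - 1/41662 = 3582853/3291298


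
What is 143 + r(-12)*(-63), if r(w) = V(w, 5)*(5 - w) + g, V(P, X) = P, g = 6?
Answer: 12617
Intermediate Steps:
r(w) = 6 + w*(5 - w) (r(w) = w*(5 - w) + 6 = 6 + w*(5 - w))
143 + r(-12)*(-63) = 143 + (6 - 1*(-12)**2 + 5*(-12))*(-63) = 143 + (6 - 1*144 - 60)*(-63) = 143 + (6 - 144 - 60)*(-63) = 143 - 198*(-63) = 143 + 12474 = 12617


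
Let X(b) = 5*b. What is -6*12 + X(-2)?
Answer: -82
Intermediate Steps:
-6*12 + X(-2) = -6*12 + 5*(-2) = -72 - 10 = -82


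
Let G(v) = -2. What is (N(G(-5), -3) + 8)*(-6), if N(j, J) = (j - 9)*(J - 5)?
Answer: -576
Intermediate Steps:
N(j, J) = (-9 + j)*(-5 + J)
(N(G(-5), -3) + 8)*(-6) = ((45 - 9*(-3) - 5*(-2) - 3*(-2)) + 8)*(-6) = ((45 + 27 + 10 + 6) + 8)*(-6) = (88 + 8)*(-6) = 96*(-6) = -576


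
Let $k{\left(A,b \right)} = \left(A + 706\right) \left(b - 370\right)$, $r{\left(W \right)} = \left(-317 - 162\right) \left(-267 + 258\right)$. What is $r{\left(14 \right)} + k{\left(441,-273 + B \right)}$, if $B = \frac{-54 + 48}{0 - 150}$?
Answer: $- \frac{18329103}{25} \approx -7.3316 \cdot 10^{5}$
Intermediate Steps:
$r{\left(W \right)} = 4311$ ($r{\left(W \right)} = \left(-479\right) \left(-9\right) = 4311$)
$B = \frac{1}{25}$ ($B = - \frac{6}{-150} = \left(-6\right) \left(- \frac{1}{150}\right) = \frac{1}{25} \approx 0.04$)
$k{\left(A,b \right)} = \left(-370 + b\right) \left(706 + A\right)$ ($k{\left(A,b \right)} = \left(706 + A\right) \left(-370 + b\right) = \left(-370 + b\right) \left(706 + A\right)$)
$r{\left(14 \right)} + k{\left(441,-273 + B \right)} = 4311 + \left(-261220 - 163170 + 706 \left(-273 + \frac{1}{25}\right) + 441 \left(-273 + \frac{1}{25}\right)\right) = 4311 + \left(-261220 - 163170 + 706 \left(- \frac{6824}{25}\right) + 441 \left(- \frac{6824}{25}\right)\right) = 4311 - \frac{18436878}{25} = - \frac{18329103}{25}$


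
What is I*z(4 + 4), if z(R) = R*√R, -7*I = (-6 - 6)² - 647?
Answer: 8048*√2/7 ≈ 1625.9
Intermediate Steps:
I = 503/7 (I = -((-6 - 6)² - 647)/7 = -((-12)² - 647)/7 = -(144 - 647)/7 = -⅐*(-503) = 503/7 ≈ 71.857)
z(R) = R^(3/2)
I*z(4 + 4) = 503*(4 + 4)^(3/2)/7 = 503*8^(3/2)/7 = 503*(16*√2)/7 = 8048*√2/7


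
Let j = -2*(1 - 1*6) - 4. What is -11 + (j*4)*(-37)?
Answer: -899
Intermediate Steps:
j = 6 (j = -2*(1 - 6) - 4 = -2*(-5) - 4 = 10 - 4 = 6)
-11 + (j*4)*(-37) = -11 + (6*4)*(-37) = -11 + 24*(-37) = -11 - 888 = -899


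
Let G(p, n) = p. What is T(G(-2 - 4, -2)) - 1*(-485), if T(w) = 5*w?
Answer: 455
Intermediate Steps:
T(G(-2 - 4, -2)) - 1*(-485) = 5*(-2 - 4) - 1*(-485) = 5*(-6) + 485 = -30 + 485 = 455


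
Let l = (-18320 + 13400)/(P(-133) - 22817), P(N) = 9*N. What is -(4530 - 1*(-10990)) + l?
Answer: -186346180/12007 ≈ -15520.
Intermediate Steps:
l = 2460/12007 (l = (-18320 + 13400)/(9*(-133) - 22817) = -4920/(-1197 - 22817) = -4920/(-24014) = -4920*(-1/24014) = 2460/12007 ≈ 0.20488)
-(4530 - 1*(-10990)) + l = -(4530 - 1*(-10990)) + 2460/12007 = -(4530 + 10990) + 2460/12007 = -1*15520 + 2460/12007 = -15520 + 2460/12007 = -186346180/12007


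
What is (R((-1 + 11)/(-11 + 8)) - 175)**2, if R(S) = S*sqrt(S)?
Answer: 825875/27 + 3500*I*sqrt(30)/9 ≈ 30588.0 + 2130.0*I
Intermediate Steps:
R(S) = S**(3/2)
(R((-1 + 11)/(-11 + 8)) - 175)**2 = (((-1 + 11)/(-11 + 8))**(3/2) - 175)**2 = ((10/(-3))**(3/2) - 175)**2 = ((10*(-1/3))**(3/2) - 175)**2 = ((-10/3)**(3/2) - 175)**2 = (-10*I*sqrt(30)/9 - 175)**2 = (-175 - 10*I*sqrt(30)/9)**2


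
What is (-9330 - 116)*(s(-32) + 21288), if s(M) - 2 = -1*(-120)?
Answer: -202238860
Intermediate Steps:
s(M) = 122 (s(M) = 2 - 1*(-120) = 2 + 120 = 122)
(-9330 - 116)*(s(-32) + 21288) = (-9330 - 116)*(122 + 21288) = -9446*21410 = -202238860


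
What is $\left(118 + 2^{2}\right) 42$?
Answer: $5124$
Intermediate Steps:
$\left(118 + 2^{2}\right) 42 = \left(118 + 4\right) 42 = 122 \cdot 42 = 5124$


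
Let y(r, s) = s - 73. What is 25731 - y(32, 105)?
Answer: 25699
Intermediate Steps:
y(r, s) = -73 + s
25731 - y(32, 105) = 25731 - (-73 + 105) = 25731 - 1*32 = 25731 - 32 = 25699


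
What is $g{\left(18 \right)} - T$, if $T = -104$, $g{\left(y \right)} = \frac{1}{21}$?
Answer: $\frac{2185}{21} \approx 104.05$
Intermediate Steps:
$g{\left(y \right)} = \frac{1}{21}$
$g{\left(18 \right)} - T = \frac{1}{21} - -104 = \frac{1}{21} + 104 = \frac{2185}{21}$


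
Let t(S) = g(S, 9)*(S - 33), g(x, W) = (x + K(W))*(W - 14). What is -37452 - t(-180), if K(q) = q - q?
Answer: 154248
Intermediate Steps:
K(q) = 0
g(x, W) = x*(-14 + W) (g(x, W) = (x + 0)*(W - 14) = x*(-14 + W))
t(S) = -5*S*(-33 + S) (t(S) = (S*(-14 + 9))*(S - 33) = (S*(-5))*(-33 + S) = (-5*S)*(-33 + S) = -5*S*(-33 + S))
-37452 - t(-180) = -37452 - 5*(-180)*(33 - 1*(-180)) = -37452 - 5*(-180)*(33 + 180) = -37452 - 5*(-180)*213 = -37452 - 1*(-191700) = -37452 + 191700 = 154248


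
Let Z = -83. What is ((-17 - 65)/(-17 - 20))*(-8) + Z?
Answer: -3727/37 ≈ -100.73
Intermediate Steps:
((-17 - 65)/(-17 - 20))*(-8) + Z = ((-17 - 65)/(-17 - 20))*(-8) - 83 = -82/(-37)*(-8) - 83 = -82*(-1/37)*(-8) - 83 = (82/37)*(-8) - 83 = -656/37 - 83 = -3727/37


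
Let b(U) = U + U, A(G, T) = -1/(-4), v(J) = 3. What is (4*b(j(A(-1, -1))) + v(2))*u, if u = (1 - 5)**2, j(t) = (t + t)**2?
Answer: 80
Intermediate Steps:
A(G, T) = 1/4 (A(G, T) = -1*(-1/4) = 1/4)
j(t) = 4*t**2 (j(t) = (2*t)**2 = 4*t**2)
b(U) = 2*U
u = 16 (u = (-4)**2 = 16)
(4*b(j(A(-1, -1))) + v(2))*u = (4*(2*(4*(1/4)**2)) + 3)*16 = (4*(2*(4*(1/16))) + 3)*16 = (4*(2*(1/4)) + 3)*16 = (4*(1/2) + 3)*16 = (2 + 3)*16 = 5*16 = 80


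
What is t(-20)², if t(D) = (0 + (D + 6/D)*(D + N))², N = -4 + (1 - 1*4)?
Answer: 902483370732321/10000 ≈ 9.0248e+10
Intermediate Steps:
N = -7 (N = -4 + (1 - 4) = -4 - 3 = -7)
t(D) = (-7 + D)²*(D + 6/D)² (t(D) = (0 + (D + 6/D)*(D - 7))² = (0 + (D + 6/D)*(-7 + D))² = (0 + (-7 + D)*(D + 6/D))² = ((-7 + D)*(D + 6/D))² = (-7 + D)²*(D + 6/D)²)
t(-20)² = ((-7 - 20)²*(6 + (-20)²)²/(-20)²)² = ((1/400)*(-27)²*(6 + 400)²)² = ((1/400)*729*406²)² = ((1/400)*729*164836)² = (30041361/100)² = 902483370732321/10000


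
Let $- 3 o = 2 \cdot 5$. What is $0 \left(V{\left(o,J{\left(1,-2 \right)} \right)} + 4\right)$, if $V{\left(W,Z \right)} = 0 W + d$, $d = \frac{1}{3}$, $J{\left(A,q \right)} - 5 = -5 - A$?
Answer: $0$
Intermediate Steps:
$J{\left(A,q \right)} = - A$ ($J{\left(A,q \right)} = 5 - \left(5 + A\right) = - A$)
$d = \frac{1}{3} \approx 0.33333$
$o = - \frac{10}{3}$ ($o = - \frac{2 \cdot 5}{3} = \left(- \frac{1}{3}\right) 10 = - \frac{10}{3} \approx -3.3333$)
$V{\left(W,Z \right)} = \frac{1}{3}$ ($V{\left(W,Z \right)} = 0 W + \frac{1}{3} = 0 + \frac{1}{3} = \frac{1}{3}$)
$0 \left(V{\left(o,J{\left(1,-2 \right)} \right)} + 4\right) = 0 \left(\frac{1}{3} + 4\right) = 0 \cdot \frac{13}{3} = 0$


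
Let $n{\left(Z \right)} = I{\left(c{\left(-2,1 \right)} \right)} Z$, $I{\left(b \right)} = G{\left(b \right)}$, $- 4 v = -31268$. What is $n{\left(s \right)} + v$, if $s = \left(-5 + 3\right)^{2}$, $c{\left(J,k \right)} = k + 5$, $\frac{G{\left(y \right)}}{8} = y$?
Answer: $8009$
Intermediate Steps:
$v = 7817$ ($v = \left(- \frac{1}{4}\right) \left(-31268\right) = 7817$)
$G{\left(y \right)} = 8 y$
$c{\left(J,k \right)} = 5 + k$
$I{\left(b \right)} = 8 b$
$s = 4$ ($s = \left(-2\right)^{2} = 4$)
$n{\left(Z \right)} = 48 Z$ ($n{\left(Z \right)} = 8 \left(5 + 1\right) Z = 8 \cdot 6 Z = 48 Z$)
$n{\left(s \right)} + v = 48 \cdot 4 + 7817 = 192 + 7817 = 8009$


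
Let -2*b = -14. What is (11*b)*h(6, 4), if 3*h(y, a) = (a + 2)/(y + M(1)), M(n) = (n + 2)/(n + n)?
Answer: 308/15 ≈ 20.533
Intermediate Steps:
b = 7 (b = -1/2*(-14) = 7)
M(n) = (2 + n)/(2*n) (M(n) = (2 + n)/((2*n)) = (2 + n)*(1/(2*n)) = (2 + n)/(2*n))
h(y, a) = (2 + a)/(3*(3/2 + y)) (h(y, a) = ((a + 2)/(y + (1/2)*(2 + 1)/1))/3 = ((2 + a)/(y + (1/2)*1*3))/3 = ((2 + a)/(y + 3/2))/3 = ((2 + a)/(3/2 + y))/3 = (2 + a)/(3*(3/2 + y)))
(11*b)*h(6, 4) = (11*7)*(2*(2 + 4)/(3*(3 + 2*6))) = 77*((2/3)*6/(3 + 12)) = 77*((2/3)*6/15) = 77*((2/3)*(1/15)*6) = 77*(4/15) = 308/15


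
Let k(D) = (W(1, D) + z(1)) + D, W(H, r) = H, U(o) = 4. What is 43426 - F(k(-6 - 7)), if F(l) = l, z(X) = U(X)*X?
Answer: 43434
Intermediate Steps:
z(X) = 4*X
k(D) = 5 + D (k(D) = (1 + 4*1) + D = (1 + 4) + D = 5 + D)
43426 - F(k(-6 - 7)) = 43426 - (5 + (-6 - 7)) = 43426 - (5 - 13) = 43426 - 1*(-8) = 43426 + 8 = 43434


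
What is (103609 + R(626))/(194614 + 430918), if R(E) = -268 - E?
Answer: 102715/625532 ≈ 0.16420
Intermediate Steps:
(103609 + R(626))/(194614 + 430918) = (103609 + (-268 - 1*626))/(194614 + 430918) = (103609 + (-268 - 626))/625532 = (103609 - 894)*(1/625532) = 102715*(1/625532) = 102715/625532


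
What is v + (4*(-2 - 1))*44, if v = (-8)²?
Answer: -464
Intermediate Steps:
v = 64
v + (4*(-2 - 1))*44 = 64 + (4*(-2 - 1))*44 = 64 + (4*(-3))*44 = 64 - 12*44 = 64 - 528 = -464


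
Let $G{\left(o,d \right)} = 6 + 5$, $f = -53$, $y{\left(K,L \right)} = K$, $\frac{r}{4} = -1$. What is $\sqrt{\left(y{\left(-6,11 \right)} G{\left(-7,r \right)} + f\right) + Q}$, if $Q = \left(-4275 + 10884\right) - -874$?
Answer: $2 \sqrt{1841} \approx 85.814$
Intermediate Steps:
$r = -4$ ($r = 4 \left(-1\right) = -4$)
$G{\left(o,d \right)} = 11$
$Q = 7483$ ($Q = 6609 + 874 = 7483$)
$\sqrt{\left(y{\left(-6,11 \right)} G{\left(-7,r \right)} + f\right) + Q} = \sqrt{\left(\left(-6\right) 11 - 53\right) + 7483} = \sqrt{\left(-66 - 53\right) + 7483} = \sqrt{-119 + 7483} = \sqrt{7364} = 2 \sqrt{1841}$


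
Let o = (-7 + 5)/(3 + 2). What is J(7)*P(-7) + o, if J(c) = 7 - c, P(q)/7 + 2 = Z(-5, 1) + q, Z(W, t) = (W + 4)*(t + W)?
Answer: -2/5 ≈ -0.40000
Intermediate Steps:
Z(W, t) = (4 + W)*(W + t)
P(q) = 14 + 7*q (P(q) = -14 + 7*(((-5)**2 + 4*(-5) + 4*1 - 5*1) + q) = -14 + 7*((25 - 20 + 4 - 5) + q) = -14 + 7*(4 + q) = -14 + (28 + 7*q) = 14 + 7*q)
o = -2/5 ≈ -0.40000
J(7)*P(-7) + o = (7 - 1*7)*(14 + 7*(-7)) - 2/5 = (7 - 7)*(14 - 49) - 2/5 = 0*(-35) - 2/5 = 0 - 2/5 = -2/5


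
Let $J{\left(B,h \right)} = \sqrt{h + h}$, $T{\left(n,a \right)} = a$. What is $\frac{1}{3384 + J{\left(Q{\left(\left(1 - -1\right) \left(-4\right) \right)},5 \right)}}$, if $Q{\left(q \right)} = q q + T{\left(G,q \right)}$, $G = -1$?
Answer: $\frac{1692}{5725723} - \frac{\sqrt{10}}{11451446} \approx 0.00029523$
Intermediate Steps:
$Q{\left(q \right)} = q + q^{2}$ ($Q{\left(q \right)} = q q + q = q^{2} + q = q + q^{2}$)
$J{\left(B,h \right)} = \sqrt{2} \sqrt{h}$ ($J{\left(B,h \right)} = \sqrt{2 h} = \sqrt{2} \sqrt{h}$)
$\frac{1}{3384 + J{\left(Q{\left(\left(1 - -1\right) \left(-4\right) \right)},5 \right)}} = \frac{1}{3384 + \sqrt{2} \sqrt{5}} = \frac{1}{3384 + \sqrt{10}}$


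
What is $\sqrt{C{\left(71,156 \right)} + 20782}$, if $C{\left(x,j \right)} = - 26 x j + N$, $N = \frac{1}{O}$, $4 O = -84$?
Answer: $\frac{5 i \sqrt{4713303}}{21} \approx 516.91 i$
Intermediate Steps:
$O = -21$ ($O = \frac{1}{4} \left(-84\right) = -21$)
$N = - \frac{1}{21}$ ($N = \frac{1}{-21} = - \frac{1}{21} \approx -0.047619$)
$C{\left(x,j \right)} = - \frac{1}{21} - 26 j x$ ($C{\left(x,j \right)} = - 26 x j - \frac{1}{21} = - 26 j x - \frac{1}{21} = - \frac{1}{21} - 26 j x$)
$\sqrt{C{\left(71,156 \right)} + 20782} = \sqrt{\left(- \frac{1}{21} - 4056 \cdot 71\right) + 20782} = \sqrt{\left(- \frac{1}{21} - 287976\right) + 20782} = \sqrt{- \frac{6047497}{21} + 20782} = \sqrt{- \frac{5611075}{21}} = \frac{5 i \sqrt{4713303}}{21}$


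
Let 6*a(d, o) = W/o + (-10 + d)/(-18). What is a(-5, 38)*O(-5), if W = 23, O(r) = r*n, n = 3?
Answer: -205/57 ≈ -3.5965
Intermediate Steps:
O(r) = 3*r (O(r) = r*3 = 3*r)
a(d, o) = 5/54 - d/108 + 23/(6*o) (a(d, o) = (23/o + (-10 + d)/(-18))/6 = (23/o + (-10 + d)*(-1/18))/6 = (23/o + (5/9 - d/18))/6 = (5/9 + 23/o - d/18)/6 = 5/54 - d/108 + 23/(6*o))
a(-5, 38)*O(-5) = ((1/108)*(414 - 1*38*(-10 - 5))/38)*(3*(-5)) = ((1/108)*(1/38)*(414 - 1*38*(-15)))*(-15) = ((1/108)*(1/38)*(414 + 570))*(-15) = ((1/108)*(1/38)*984)*(-15) = (41/171)*(-15) = -205/57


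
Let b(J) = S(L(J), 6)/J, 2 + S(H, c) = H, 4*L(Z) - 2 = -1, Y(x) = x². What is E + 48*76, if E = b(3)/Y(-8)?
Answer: 2801657/768 ≈ 3648.0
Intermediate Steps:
L(Z) = ¼ (L(Z) = ½ + (¼)*(-1) = ½ - ¼ = ¼)
S(H, c) = -2 + H
b(J) = -7/(4*J) (b(J) = (-2 + ¼)/J = -7/(4*J))
E = -7/768 (E = (-7/4/3)/((-8)²) = -7/4*⅓/64 = -7/12*1/64 = -7/768 ≈ -0.0091146)
E + 48*76 = -7/768 + 48*76 = -7/768 + 3648 = 2801657/768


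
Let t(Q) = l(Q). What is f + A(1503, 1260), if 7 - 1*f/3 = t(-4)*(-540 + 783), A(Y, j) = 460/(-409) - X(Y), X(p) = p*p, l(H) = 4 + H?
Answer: -923926552/409 ≈ -2.2590e+6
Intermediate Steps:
X(p) = p²
A(Y, j) = -460/409 - Y² (A(Y, j) = 460/(-409) - Y² = 460*(-1/409) - Y² = -460/409 - Y²)
t(Q) = 4 + Q
f = 21 (f = 21 - 3*(4 - 4)*(-540 + 783) = 21 - 0*243 = 21 - 3*0 = 21 + 0 = 21)
f + A(1503, 1260) = 21 + (-460/409 - 1*1503²) = 21 + (-460/409 - 1*2259009) = 21 + (-460/409 - 2259009) = 21 - 923935141/409 = -923926552/409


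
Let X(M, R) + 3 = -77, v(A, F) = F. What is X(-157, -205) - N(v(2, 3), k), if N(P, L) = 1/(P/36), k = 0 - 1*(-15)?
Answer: -92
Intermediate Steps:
k = 15 (k = 0 + 15 = 15)
X(M, R) = -80 (X(M, R) = -3 - 77 = -80)
N(P, L) = 36/P (N(P, L) = 1/(P*(1/36)) = 1/(P/36) = 36/P)
X(-157, -205) - N(v(2, 3), k) = -80 - 36/3 = -80 - 1*12 = -80 - 12 = -92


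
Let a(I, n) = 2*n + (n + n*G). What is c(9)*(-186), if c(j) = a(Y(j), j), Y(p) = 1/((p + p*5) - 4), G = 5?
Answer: -13392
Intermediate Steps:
Y(p) = 1/(-4 + 6*p) (Y(p) = 1/((p + 5*p) - 4) = 1/(6*p - 4) = 1/(-4 + 6*p))
a(I, n) = 8*n (a(I, n) = 2*n + (n + n*5) = 2*n + (n + 5*n) = 2*n + 6*n = 8*n)
c(j) = 8*j
c(9)*(-186) = (8*9)*(-186) = 72*(-186) = -13392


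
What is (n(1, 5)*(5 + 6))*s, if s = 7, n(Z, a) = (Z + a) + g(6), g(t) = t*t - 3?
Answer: 3003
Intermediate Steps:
g(t) = -3 + t² (g(t) = t² - 3 = -3 + t²)
n(Z, a) = 33 + Z + a (n(Z, a) = (Z + a) + (-3 + 6²) = (Z + a) + (-3 + 36) = (Z + a) + 33 = 33 + Z + a)
(n(1, 5)*(5 + 6))*s = ((33 + 1 + 5)*(5 + 6))*7 = (39*11)*7 = 429*7 = 3003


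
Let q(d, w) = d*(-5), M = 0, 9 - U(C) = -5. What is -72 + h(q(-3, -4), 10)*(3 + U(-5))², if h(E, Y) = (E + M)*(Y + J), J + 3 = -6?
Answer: 4263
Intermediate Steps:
U(C) = 14 (U(C) = 9 - 1*(-5) = 9 + 5 = 14)
J = -9 (J = -3 - 6 = -9)
q(d, w) = -5*d
h(E, Y) = E*(-9 + Y) (h(E, Y) = (E + 0)*(Y - 9) = E*(-9 + Y))
-72 + h(q(-3, -4), 10)*(3 + U(-5))² = -72 + ((-5*(-3))*(-9 + 10))*(3 + 14)² = -72 + (15*1)*17² = -72 + 15*289 = -72 + 4335 = 4263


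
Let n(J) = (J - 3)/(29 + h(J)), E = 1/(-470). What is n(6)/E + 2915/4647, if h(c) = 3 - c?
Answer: -3238240/60411 ≈ -53.603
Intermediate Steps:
E = -1/470 ≈ -0.0021277
n(J) = (-3 + J)/(32 - J) (n(J) = (J - 3)/(29 + (3 - J)) = (-3 + J)/(32 - J))
n(6)/E + 2915/4647 = ((3 - 1*6)/(-32 + 6))/(-1/470) + 2915/4647 = ((3 - 6)/(-26))*(-470) + 2915*(1/4647) = -1/26*(-3)*(-470) + 2915/4647 = (3/26)*(-470) + 2915/4647 = -705/13 + 2915/4647 = -3238240/60411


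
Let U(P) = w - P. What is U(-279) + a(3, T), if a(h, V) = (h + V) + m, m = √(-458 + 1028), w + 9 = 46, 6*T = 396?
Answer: 385 + √570 ≈ 408.87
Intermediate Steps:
T = 66 (T = (⅙)*396 = 66)
w = 37 (w = -9 + 46 = 37)
m = √570 ≈ 23.875
a(h, V) = V + h + √570 (a(h, V) = (h + V) + √570 = (V + h) + √570 = V + h + √570)
U(P) = 37 - P
U(-279) + a(3, T) = (37 - 1*(-279)) + (66 + 3 + √570) = (37 + 279) + (69 + √570) = 316 + (69 + √570) = 385 + √570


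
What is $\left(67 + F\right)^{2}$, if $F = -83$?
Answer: $256$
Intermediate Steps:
$\left(67 + F\right)^{2} = \left(67 - 83\right)^{2} = \left(-16\right)^{2} = 256$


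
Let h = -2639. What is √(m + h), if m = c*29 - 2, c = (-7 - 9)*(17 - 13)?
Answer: I*√4497 ≈ 67.06*I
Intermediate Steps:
c = -64 (c = -16*4 = -64)
m = -1858 (m = -64*29 - 2 = -1856 - 2 = -1858)
√(m + h) = √(-1858 - 2639) = √(-4497) = I*√4497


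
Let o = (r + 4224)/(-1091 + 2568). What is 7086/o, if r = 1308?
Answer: 1744337/922 ≈ 1891.9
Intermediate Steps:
o = 5532/1477 (o = (1308 + 4224)/(-1091 + 2568) = 5532/1477 ≈ 3.7454)
7086/o = 7086/(5532/1477) = 7086*(1477/5532) = 1744337/922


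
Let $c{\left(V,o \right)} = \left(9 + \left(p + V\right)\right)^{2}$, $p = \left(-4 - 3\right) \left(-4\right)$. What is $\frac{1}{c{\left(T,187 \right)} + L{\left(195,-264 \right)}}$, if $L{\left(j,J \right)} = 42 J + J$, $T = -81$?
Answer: $- \frac{1}{9416} \approx -0.0001062$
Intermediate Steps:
$p = 28$ ($p = \left(-7\right) \left(-4\right) = 28$)
$L{\left(j,J \right)} = 43 J$
$c{\left(V,o \right)} = \left(37 + V\right)^{2}$ ($c{\left(V,o \right)} = \left(9 + \left(28 + V\right)\right)^{2} = \left(37 + V\right)^{2}$)
$\frac{1}{c{\left(T,187 \right)} + L{\left(195,-264 \right)}} = \frac{1}{\left(37 - 81\right)^{2} + 43 \left(-264\right)} = \frac{1}{\left(-44\right)^{2} - 11352} = \frac{1}{1936 - 11352} = \frac{1}{-9416} = - \frac{1}{9416}$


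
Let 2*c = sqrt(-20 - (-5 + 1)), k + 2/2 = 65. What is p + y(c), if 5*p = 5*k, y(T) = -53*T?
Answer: 64 - 106*I ≈ 64.0 - 106.0*I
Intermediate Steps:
k = 64 (k = -1 + 65 = 64)
c = 2*I (c = sqrt(-20 - (-5 + 1))/2 = sqrt(-20 - 1*(-4))/2 = sqrt(-20 + 4)/2 = sqrt(-16)/2 = (4*I)/2 = 2*I ≈ 2.0*I)
p = 64 (p = (5*64)/5 = (1/5)*320 = 64)
p + y(c) = 64 - 106*I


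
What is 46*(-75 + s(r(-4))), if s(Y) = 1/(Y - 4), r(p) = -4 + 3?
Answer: -17296/5 ≈ -3459.2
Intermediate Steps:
r(p) = -1
s(Y) = 1/(-4 + Y)
46*(-75 + s(r(-4))) = 46*(-75 + 1/(-4 - 1)) = 46*(-75 + 1/(-5)) = 46*(-75 - 1/5) = 46*(-376/5) = -17296/5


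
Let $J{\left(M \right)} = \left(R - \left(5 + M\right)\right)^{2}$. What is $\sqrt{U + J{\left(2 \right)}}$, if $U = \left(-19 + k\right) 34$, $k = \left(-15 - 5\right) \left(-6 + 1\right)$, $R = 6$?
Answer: $\sqrt{2755} \approx 52.488$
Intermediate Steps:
$J{\left(M \right)} = \left(1 - M\right)^{2}$ ($J{\left(M \right)} = \left(6 - \left(5 + M\right)\right)^{2} = \left(1 - M\right)^{2}$)
$k = 100$ ($k = \left(-20\right) \left(-5\right) = 100$)
$U = 2754$ ($U = \left(-19 + 100\right) 34 = 81 \cdot 34 = 2754$)
$\sqrt{U + J{\left(2 \right)}} = \sqrt{2754 + \left(-1 + 2\right)^{2}} = \sqrt{2754 + 1^{2}} = \sqrt{2754 + 1} = \sqrt{2755}$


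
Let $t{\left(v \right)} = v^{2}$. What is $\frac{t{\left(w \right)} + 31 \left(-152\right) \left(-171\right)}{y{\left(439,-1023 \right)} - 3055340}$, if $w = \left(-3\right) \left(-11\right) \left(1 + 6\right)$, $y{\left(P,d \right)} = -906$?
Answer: $- \frac{859113}{3056246} \approx -0.2811$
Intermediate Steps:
$w = 231$ ($w = 33 \cdot 7 = 231$)
$\frac{t{\left(w \right)} + 31 \left(-152\right) \left(-171\right)}{y{\left(439,-1023 \right)} - 3055340} = \frac{231^{2} + 31 \left(-152\right) \left(-171\right)}{-906 - 3055340} = \frac{53361 - -805752}{-3056246} = \left(53361 + 805752\right) \left(- \frac{1}{3056246}\right) = 859113 \left(- \frac{1}{3056246}\right) = - \frac{859113}{3056246}$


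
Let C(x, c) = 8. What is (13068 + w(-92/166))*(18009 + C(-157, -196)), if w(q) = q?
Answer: 19541202166/83 ≈ 2.3544e+8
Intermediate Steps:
(13068 + w(-92/166))*(18009 + C(-157, -196)) = (13068 - 92/166)*(18009 + 8) = (13068 - 92*1/166)*18017 = (13068 - 46/83)*18017 = (1084598/83)*18017 = 19541202166/83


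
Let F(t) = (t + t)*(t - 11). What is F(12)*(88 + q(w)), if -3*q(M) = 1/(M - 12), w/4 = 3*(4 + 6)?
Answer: 57022/27 ≈ 2111.9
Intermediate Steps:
F(t) = 2*t*(-11 + t) (F(t) = (2*t)*(-11 + t) = 2*t*(-11 + t))
w = 120 (w = 4*(3*(4 + 6)) = 4*(3*10) = 4*30 = 120)
q(M) = -1/(3*(-12 + M)) (q(M) = -1/(3*(M - 12)) = -1/(3*(-12 + M)))
F(12)*(88 + q(w)) = (2*12*(-11 + 12))*(88 - 1/(-36 + 3*120)) = (2*12*1)*(88 - 1/(-36 + 360)) = 24*(88 - 1/324) = 24*(28511/324) = 57022/27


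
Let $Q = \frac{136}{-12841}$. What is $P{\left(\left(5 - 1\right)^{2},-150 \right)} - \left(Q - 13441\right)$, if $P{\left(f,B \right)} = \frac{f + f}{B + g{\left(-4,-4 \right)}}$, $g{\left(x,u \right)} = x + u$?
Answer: $\frac{13634879887}{1014439} \approx 13441.0$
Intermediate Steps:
$Q = - \frac{136}{12841}$ ($Q = 136 \left(- \frac{1}{12841}\right) = - \frac{136}{12841} \approx -0.010591$)
$g{\left(x,u \right)} = u + x$
$P{\left(f,B \right)} = \frac{2 f}{-8 + B}$ ($P{\left(f,B \right)} = \frac{f + f}{B - 8} = \frac{2 f}{B - 8} = \frac{2 f}{-8 + B}$)
$P{\left(\left(5 - 1\right)^{2},-150 \right)} - \left(Q - 13441\right) = \frac{2 \left(5 - 1\right)^{2}}{-8 - 150} - \left(- \frac{136}{12841} - 13441\right) = \frac{2 \cdot 4^{2}}{-158} - \left(- \frac{136}{12841} - 13441\right) = 2 \cdot 16 \left(- \frac{1}{158}\right) - - \frac{172596017}{12841} = - \frac{16}{79} + \frac{172596017}{12841} = \frac{13634879887}{1014439}$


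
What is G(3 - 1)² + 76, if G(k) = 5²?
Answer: 701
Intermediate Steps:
G(k) = 25
G(3 - 1)² + 76 = 25² + 76 = 625 + 76 = 701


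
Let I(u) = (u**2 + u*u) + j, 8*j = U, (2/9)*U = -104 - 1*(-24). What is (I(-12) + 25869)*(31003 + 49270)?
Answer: 2096088576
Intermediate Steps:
U = -360 (U = 9*(-104 - 1*(-24))/2 = 9*(-104 + 24)/2 = (9/2)*(-80) = -360)
j = -45 (j = (1/8)*(-360) = -45)
I(u) = -45 + 2*u**2 (I(u) = (u**2 + u*u) - 45 = (u**2 + u**2) - 45 = 2*u**2 - 45 = -45 + 2*u**2)
(I(-12) + 25869)*(31003 + 49270) = ((-45 + 2*(-12)**2) + 25869)*(31003 + 49270) = ((-45 + 2*144) + 25869)*80273 = ((-45 + 288) + 25869)*80273 = (243 + 25869)*80273 = 26112*80273 = 2096088576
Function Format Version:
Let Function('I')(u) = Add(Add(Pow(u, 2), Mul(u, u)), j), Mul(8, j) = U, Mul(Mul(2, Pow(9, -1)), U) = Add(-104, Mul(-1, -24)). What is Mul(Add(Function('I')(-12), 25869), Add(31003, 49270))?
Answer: 2096088576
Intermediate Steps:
U = -360 (U = Mul(Rational(9, 2), Add(-104, Mul(-1, -24))) = Mul(Rational(9, 2), Add(-104, 24)) = Mul(Rational(9, 2), -80) = -360)
j = -45 (j = Mul(Rational(1, 8), -360) = -45)
Function('I')(u) = Add(-45, Mul(2, Pow(u, 2))) (Function('I')(u) = Add(Add(Pow(u, 2), Mul(u, u)), -45) = Add(Add(Pow(u, 2), Pow(u, 2)), -45) = Add(Mul(2, Pow(u, 2)), -45) = Add(-45, Mul(2, Pow(u, 2))))
Mul(Add(Function('I')(-12), 25869), Add(31003, 49270)) = Mul(Add(Add(-45, Mul(2, Pow(-12, 2))), 25869), Add(31003, 49270)) = Mul(Add(Add(-45, Mul(2, 144)), 25869), 80273) = Mul(Add(Add(-45, 288), 25869), 80273) = Mul(Add(243, 25869), 80273) = Mul(26112, 80273) = 2096088576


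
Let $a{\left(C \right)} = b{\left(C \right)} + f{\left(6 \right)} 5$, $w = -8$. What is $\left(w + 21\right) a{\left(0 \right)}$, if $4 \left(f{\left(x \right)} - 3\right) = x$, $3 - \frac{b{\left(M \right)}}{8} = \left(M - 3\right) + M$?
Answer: $\frac{1833}{2} \approx 916.5$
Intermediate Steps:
$b{\left(M \right)} = 48 - 16 M$ ($b{\left(M \right)} = 24 - 8 \left(\left(M - 3\right) + M\right) = 24 - 8 \left(\left(-3 + M\right) + M\right) = 24 - 8 \left(-3 + 2 M\right) = 24 - \left(-24 + 16 M\right) = 48 - 16 M$)
$f{\left(x \right)} = 3 + \frac{x}{4}$
$a{\left(C \right)} = \frac{141}{2} - 16 C$ ($a{\left(C \right)} = \left(48 - 16 C\right) + \left(3 + \frac{1}{4} \cdot 6\right) 5 = \left(48 - 16 C\right) + \left(3 + \frac{3}{2}\right) 5 = \left(48 - 16 C\right) + \frac{9}{2} \cdot 5 = \left(48 - 16 C\right) + \frac{45}{2} = \frac{141}{2} - 16 C$)
$\left(w + 21\right) a{\left(0 \right)} = \left(-8 + 21\right) \left(\frac{141}{2} - 0\right) = 13 \left(\frac{141}{2} + 0\right) = 13 \cdot \frac{141}{2} = \frac{1833}{2}$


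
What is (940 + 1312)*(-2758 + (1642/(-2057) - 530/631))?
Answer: -8066482259096/1297967 ≈ -6.2147e+6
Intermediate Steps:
(940 + 1312)*(-2758 + (1642/(-2057) - 530/631)) = 2252*(-2758 + (1642*(-1/2057) - 530*1/631)) = 2252*(-2758 + (-1642/2057 - 530/631)) = 2252*(-2758 - 2126312/1297967) = 2252*(-3581919298/1297967) = -8066482259096/1297967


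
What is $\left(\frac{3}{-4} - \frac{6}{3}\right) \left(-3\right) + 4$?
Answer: $\frac{49}{4} \approx 12.25$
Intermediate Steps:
$\left(\frac{3}{-4} - \frac{6}{3}\right) \left(-3\right) + 4 = \left(3 \left(- \frac{1}{4}\right) - 2\right) \left(-3\right) + 4 = \left(- \frac{3}{4} - 2\right) \left(-3\right) + 4 = \left(- \frac{11}{4}\right) \left(-3\right) + 4 = \frac{33}{4} + 4 = \frac{49}{4}$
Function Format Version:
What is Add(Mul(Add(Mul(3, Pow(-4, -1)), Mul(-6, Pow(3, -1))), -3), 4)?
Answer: Rational(49, 4) ≈ 12.250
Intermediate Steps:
Add(Mul(Add(Mul(3, Pow(-4, -1)), Mul(-6, Pow(3, -1))), -3), 4) = Add(Mul(Add(Mul(3, Rational(-1, 4)), Mul(-6, Rational(1, 3))), -3), 4) = Add(Mul(Add(Rational(-3, 4), -2), -3), 4) = Add(Mul(Rational(-11, 4), -3), 4) = Add(Rational(33, 4), 4) = Rational(49, 4)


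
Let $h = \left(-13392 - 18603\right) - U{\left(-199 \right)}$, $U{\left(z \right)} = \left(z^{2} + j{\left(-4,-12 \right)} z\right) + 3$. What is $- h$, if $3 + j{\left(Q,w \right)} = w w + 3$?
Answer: $42943$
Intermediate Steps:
$j{\left(Q,w \right)} = w^{2}$ ($j{\left(Q,w \right)} = -3 + \left(w w + 3\right) = -3 + \left(w^{2} + 3\right) = -3 + \left(3 + w^{2}\right) = w^{2}$)
$U{\left(z \right)} = 3 + z^{2} + 144 z$ ($U{\left(z \right)} = \left(z^{2} + \left(-12\right)^{2} z\right) + 3 = \left(z^{2} + 144 z\right) + 3 = 3 + z^{2} + 144 z$)
$h = -42943$ ($h = \left(-13392 - 18603\right) - \left(3 + \left(-199\right)^{2} + 144 \left(-199\right)\right) = -31995 - \left(3 + 39601 - 28656\right) = -31995 - 10948 = -42943$)
$- h = \left(-1\right) \left(-42943\right) = 42943$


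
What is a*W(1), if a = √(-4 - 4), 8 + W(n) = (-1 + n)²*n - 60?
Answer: -136*I*√2 ≈ -192.33*I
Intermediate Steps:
W(n) = -68 + n*(-1 + n)² (W(n) = -8 + ((-1 + n)²*n - 60) = -8 + (n*(-1 + n)² - 60) = -8 + (-60 + n*(-1 + n)²) = -68 + n*(-1 + n)²)
a = 2*I*√2 (a = √(-8) = 2*I*√2 ≈ 2.8284*I)
a*W(1) = (2*I*√2)*(-68 + 1*(-1 + 1)²) = (2*I*√2)*(-68 + 1*0²) = (2*I*√2)*(-68 + 1*0) = (2*I*√2)*(-68 + 0) = (2*I*√2)*(-68) = -136*I*√2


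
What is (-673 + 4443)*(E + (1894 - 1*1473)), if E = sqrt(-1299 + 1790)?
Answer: 1587170 + 3770*sqrt(491) ≈ 1.6707e+6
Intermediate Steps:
E = sqrt(491) ≈ 22.159
(-673 + 4443)*(E + (1894 - 1*1473)) = (-673 + 4443)*(sqrt(491) + (1894 - 1*1473)) = 3770*(sqrt(491) + (1894 - 1473)) = 3770*(sqrt(491) + 421) = 3770*(421 + sqrt(491)) = 1587170 + 3770*sqrt(491)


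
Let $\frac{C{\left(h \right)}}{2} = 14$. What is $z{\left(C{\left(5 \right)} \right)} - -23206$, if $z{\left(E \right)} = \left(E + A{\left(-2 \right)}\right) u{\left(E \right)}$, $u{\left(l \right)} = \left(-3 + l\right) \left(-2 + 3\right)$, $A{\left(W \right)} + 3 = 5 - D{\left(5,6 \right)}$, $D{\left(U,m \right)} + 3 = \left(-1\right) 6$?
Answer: $24181$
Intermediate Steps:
$C{\left(h \right)} = 28$ ($C{\left(h \right)} = 2 \cdot 14 = 28$)
$D{\left(U,m \right)} = -9$ ($D{\left(U,m \right)} = -3 - 6 = -9$)
$A{\left(W \right)} = 11$ ($A{\left(W \right)} = -3 + \left(5 - -9\right) = -3 + \left(5 + 9\right) = -3 + 14 = 11$)
$u{\left(l \right)} = -3 + l$ ($u{\left(l \right)} = \left(-3 + l\right) 1 = -3 + l$)
$z{\left(E \right)} = \left(-3 + E\right) \left(11 + E\right)$ ($z{\left(E \right)} = \left(E + 11\right) \left(-3 + E\right) = \left(11 + E\right) \left(-3 + E\right) = \left(-3 + E\right) \left(11 + E\right)$)
$z{\left(C{\left(5 \right)} \right)} - -23206 = \left(-3 + 28\right) \left(11 + 28\right) - -23206 = 25 \cdot 39 + 23206 = 975 + 23206 = 24181$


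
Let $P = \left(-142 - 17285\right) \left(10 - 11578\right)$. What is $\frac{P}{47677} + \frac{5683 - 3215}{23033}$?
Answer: $\frac{4643467647524}{1098144341} \approx 4228.5$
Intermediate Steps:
$P = 201595536$ ($P = \left(-17427\right) \left(-11568\right) = 201595536$)
$\frac{P}{47677} + \frac{5683 - 3215}{23033} = \frac{201595536}{47677} + \frac{5683 - 3215}{23033} = 201595536 \cdot \frac{1}{47677} + \left(5683 - 3215\right) \frac{1}{23033} = \frac{201595536}{47677} + 2468 \cdot \frac{1}{23033} = \frac{201595536}{47677} + \frac{2468}{23033} = \frac{4643467647524}{1098144341}$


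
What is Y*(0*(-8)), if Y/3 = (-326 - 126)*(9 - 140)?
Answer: 0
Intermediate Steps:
Y = 177636 (Y = 3*((-326 - 126)*(9 - 140)) = 3*(-452*(-131)) = 3*59212 = 177636)
Y*(0*(-8)) = 177636*(0*(-8)) = 177636*0 = 0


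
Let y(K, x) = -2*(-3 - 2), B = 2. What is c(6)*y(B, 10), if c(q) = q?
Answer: 60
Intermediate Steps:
y(K, x) = 10 (y(K, x) = -2*(-5) = 10)
c(6)*y(B, 10) = 6*10 = 60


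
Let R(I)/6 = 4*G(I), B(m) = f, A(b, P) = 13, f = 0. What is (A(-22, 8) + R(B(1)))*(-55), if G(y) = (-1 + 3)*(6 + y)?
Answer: -16555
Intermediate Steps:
B(m) = 0
G(y) = 12 + 2*y (G(y) = 2*(6 + y) = 12 + 2*y)
R(I) = 288 + 48*I (R(I) = 6*(4*(12 + 2*I)) = 6*(48 + 8*I) = 288 + 48*I)
(A(-22, 8) + R(B(1)))*(-55) = (13 + (288 + 48*0))*(-55) = (13 + (288 + 0))*(-55) = (13 + 288)*(-55) = 301*(-55) = -16555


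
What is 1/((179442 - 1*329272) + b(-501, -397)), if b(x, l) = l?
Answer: -1/150227 ≈ -6.6566e-6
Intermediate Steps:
1/((179442 - 1*329272) + b(-501, -397)) = 1/((179442 - 1*329272) - 397) = 1/((179442 - 329272) - 397) = 1/(-149830 - 397) = 1/(-150227) = -1/150227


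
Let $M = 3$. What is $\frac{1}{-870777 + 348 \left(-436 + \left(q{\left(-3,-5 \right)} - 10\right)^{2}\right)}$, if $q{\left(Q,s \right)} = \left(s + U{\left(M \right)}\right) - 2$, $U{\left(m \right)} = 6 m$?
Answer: $- \frac{1}{1022157} \approx -9.7832 \cdot 10^{-7}$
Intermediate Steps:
$q{\left(Q,s \right)} = 16 + s$ ($q{\left(Q,s \right)} = \left(s + 6 \cdot 3\right) - 2 = \left(s + 18\right) - 2 = \left(18 + s\right) - 2 = 16 + s$)
$\frac{1}{-870777 + 348 \left(-436 + \left(q{\left(-3,-5 \right)} - 10\right)^{2}\right)} = \frac{1}{-870777 + 348 \left(-436 + \left(\left(16 - 5\right) - 10\right)^{2}\right)} = \frac{1}{-870777 + 348 \left(-436 + \left(11 - 10\right)^{2}\right)} = \frac{1}{-870777 + 348 \left(-436 + 1^{2}\right)} = \frac{1}{-870777 + 348 \left(-436 + 1\right)} = \frac{1}{-870777 + 348 \left(-435\right)} = \frac{1}{-870777 - 151380} = \frac{1}{-1022157} = - \frac{1}{1022157}$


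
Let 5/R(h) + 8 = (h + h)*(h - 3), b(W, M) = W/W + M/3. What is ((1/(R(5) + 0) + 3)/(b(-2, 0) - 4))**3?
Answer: -729/125 ≈ -5.8320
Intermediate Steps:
b(W, M) = 1 + M/3 (b(W, M) = 1 + M*(1/3) = 1 + M/3)
R(h) = 5/(-8 + 2*h*(-3 + h)) (R(h) = 5/(-8 + (h + h)*(h - 3)) = 5/(-8 + (2*h)*(-3 + h)) = 5/(-8 + 2*h*(-3 + h)))
((1/(R(5) + 0) + 3)/(b(-2, 0) - 4))**3 = ((1/(5/(2*(-4 + 5**2 - 3*5)) + 0) + 3)/((1 + (1/3)*0) - 4))**3 = ((1/(5/(2*(-4 + 25 - 15)) + 0) + 3)/((1 + 0) - 4))**3 = ((1/((5/2)/6 + 0) + 3)/(1 - 4))**3 = ((1/((5/2)*(1/6) + 0) + 3)/(-3))**3 = ((1/(5/12 + 0) + 3)*(-1/3))**3 = ((1/(5/12) + 3)*(-1/3))**3 = ((12/5 + 3)*(-1/3))**3 = ((27/5)*(-1/3))**3 = (-9/5)**3 = -729/125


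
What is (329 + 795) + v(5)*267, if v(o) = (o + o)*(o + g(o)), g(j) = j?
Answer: 27824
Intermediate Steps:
v(o) = 4*o² (v(o) = (o + o)*(o + o) = (2*o)*(2*o) = 4*o²)
(329 + 795) + v(5)*267 = (329 + 795) + (4*5²)*267 = 1124 + (4*25)*267 = 1124 + 100*267 = 1124 + 26700 = 27824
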